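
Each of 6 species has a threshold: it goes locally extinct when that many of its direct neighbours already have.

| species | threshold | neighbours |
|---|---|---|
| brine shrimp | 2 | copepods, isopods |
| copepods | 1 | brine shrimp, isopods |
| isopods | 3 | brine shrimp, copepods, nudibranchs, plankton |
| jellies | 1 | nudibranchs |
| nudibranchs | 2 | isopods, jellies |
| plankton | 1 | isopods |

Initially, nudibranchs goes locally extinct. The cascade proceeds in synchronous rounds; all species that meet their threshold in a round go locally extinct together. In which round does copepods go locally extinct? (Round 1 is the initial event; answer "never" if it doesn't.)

never

Round 1 — nudibranchs goes locally extinct (initial).
Round 2 — checking thresholds:
  isopods: 1 of 4 neighbours < 3, not yet.
  jellies: 1 of 1 neighbours ≥ 1, goes locally extinct.
Round 3 — no new extinctions; cascade stops.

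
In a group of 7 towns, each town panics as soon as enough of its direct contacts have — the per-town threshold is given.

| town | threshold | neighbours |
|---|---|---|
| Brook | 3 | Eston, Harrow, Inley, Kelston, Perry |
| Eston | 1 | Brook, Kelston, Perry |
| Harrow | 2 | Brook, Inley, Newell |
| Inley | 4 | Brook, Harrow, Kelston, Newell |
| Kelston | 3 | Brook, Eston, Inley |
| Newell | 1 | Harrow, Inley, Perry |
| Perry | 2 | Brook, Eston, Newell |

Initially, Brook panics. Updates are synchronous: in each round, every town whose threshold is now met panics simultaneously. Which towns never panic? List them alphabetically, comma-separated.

Inley, Kelston

Round 1 — Brook panics (initial).
Round 2 — checking thresholds:
  Eston: 1 of 3 neighbours ≥ 1, panics.
  Harrow: 1 of 3 neighbours < 2, holds.
  Inley: 1 of 4 neighbours < 4, holds.
  Kelston: 1 of 3 neighbours < 3, holds.
  Perry: 1 of 3 neighbours < 2, holds.
Round 3 — checking thresholds:
  Harrow: 1 of 3 neighbours < 2, holds.
  Inley: 1 of 4 neighbours < 4, holds.
  Kelston: 2 of 3 neighbours < 3, holds.
  Perry: 2 of 3 neighbours ≥ 2, panics.
Round 4 — checking thresholds:
  Harrow: 1 of 3 neighbours < 2, holds.
  Inley: 1 of 4 neighbours < 4, holds.
  Kelston: 2 of 3 neighbours < 3, holds.
  Newell: 1 of 3 neighbours ≥ 1, panics.
Round 5 — checking thresholds:
  Harrow: 2 of 3 neighbours ≥ 2, panics.
  Inley: 2 of 4 neighbours < 4, holds.
  Kelston: 2 of 3 neighbours < 3, holds.
Round 6 — no new panics; cascade stops.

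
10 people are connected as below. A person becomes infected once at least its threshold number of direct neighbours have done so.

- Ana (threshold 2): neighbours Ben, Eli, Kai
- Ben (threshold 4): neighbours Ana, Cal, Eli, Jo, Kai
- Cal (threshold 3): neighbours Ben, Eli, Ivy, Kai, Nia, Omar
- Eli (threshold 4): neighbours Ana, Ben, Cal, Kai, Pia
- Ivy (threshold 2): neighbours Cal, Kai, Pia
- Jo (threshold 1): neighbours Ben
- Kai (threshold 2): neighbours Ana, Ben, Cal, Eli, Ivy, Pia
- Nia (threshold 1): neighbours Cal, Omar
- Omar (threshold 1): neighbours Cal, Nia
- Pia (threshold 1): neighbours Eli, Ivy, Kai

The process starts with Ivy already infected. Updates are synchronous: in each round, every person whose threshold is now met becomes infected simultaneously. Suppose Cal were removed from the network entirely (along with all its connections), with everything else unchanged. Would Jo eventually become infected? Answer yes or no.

With Cal removed:
Round 1 — Ivy becomes infected (initial).
Round 2 — checking thresholds:
  Kai: 1 of 5 neighbours < 2, holds.
  Pia: 1 of 3 neighbours ≥ 1, becomes infected.
Round 3 — checking thresholds:
  Eli: 1 of 4 neighbours < 4, holds.
  Kai: 2 of 5 neighbours ≥ 2, becomes infected.
Round 4 — no new infections; cascade stops.

no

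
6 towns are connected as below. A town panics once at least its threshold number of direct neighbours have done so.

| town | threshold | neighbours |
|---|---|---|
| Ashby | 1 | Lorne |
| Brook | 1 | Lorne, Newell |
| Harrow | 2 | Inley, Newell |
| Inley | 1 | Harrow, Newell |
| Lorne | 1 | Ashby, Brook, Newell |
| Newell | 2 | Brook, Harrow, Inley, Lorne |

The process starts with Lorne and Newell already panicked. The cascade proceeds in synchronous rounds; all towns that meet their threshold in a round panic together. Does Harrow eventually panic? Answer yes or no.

Round 1 — Lorne, Newell panic (initial).
Round 2 — checking thresholds:
  Ashby: 1 of 1 neighbours ≥ 1, panics.
  Brook: 2 of 2 neighbours ≥ 1, panics.
  Harrow: 1 of 2 neighbours < 2, holds.
  Inley: 1 of 2 neighbours ≥ 1, panics.
Round 3 — checking thresholds:
  Harrow: 2 of 2 neighbours ≥ 2, panics.
Round 4 — no new panics; cascade stops.

yes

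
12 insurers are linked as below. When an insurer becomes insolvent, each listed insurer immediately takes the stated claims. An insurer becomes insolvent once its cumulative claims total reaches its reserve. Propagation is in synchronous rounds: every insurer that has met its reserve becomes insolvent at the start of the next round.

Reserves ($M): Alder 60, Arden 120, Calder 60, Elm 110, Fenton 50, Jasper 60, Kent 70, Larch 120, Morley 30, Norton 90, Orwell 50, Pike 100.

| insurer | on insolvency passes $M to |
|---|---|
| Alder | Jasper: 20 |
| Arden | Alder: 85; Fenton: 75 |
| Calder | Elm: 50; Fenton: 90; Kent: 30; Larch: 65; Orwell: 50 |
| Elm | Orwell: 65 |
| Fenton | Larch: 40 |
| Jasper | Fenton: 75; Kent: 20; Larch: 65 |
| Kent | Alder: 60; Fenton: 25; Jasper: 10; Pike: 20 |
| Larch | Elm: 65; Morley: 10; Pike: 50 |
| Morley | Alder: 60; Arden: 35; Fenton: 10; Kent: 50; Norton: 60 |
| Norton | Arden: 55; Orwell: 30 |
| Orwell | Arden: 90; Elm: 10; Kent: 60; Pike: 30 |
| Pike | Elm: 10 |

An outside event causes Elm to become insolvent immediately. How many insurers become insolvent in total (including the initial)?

Round 1 — Elm becomes insolvent (initial).
  Orwell: +65 → 65 ≥ 50
Round 2 — Orwell becomes insolvent.
  Arden: +90 → 90 < 120
  Kent: +60 → 60 < 70
  Pike: +30 → 30 < 100
No further insolvencies.

2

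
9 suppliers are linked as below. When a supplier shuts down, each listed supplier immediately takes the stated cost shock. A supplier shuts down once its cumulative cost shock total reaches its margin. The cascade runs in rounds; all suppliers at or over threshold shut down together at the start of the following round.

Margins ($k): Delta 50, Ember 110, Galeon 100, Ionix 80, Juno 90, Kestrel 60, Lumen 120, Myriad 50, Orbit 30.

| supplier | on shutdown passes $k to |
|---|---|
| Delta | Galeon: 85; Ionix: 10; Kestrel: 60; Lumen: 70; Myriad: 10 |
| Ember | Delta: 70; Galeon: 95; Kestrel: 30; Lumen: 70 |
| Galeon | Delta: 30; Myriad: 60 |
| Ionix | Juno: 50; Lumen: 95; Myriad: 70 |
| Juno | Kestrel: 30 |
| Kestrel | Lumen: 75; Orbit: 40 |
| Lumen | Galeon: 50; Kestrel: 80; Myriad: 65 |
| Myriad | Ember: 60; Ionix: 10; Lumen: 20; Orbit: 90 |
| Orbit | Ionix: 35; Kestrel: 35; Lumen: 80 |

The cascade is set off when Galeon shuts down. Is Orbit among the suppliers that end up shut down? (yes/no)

Round 1 — Galeon shuts down (initial).
  Delta: +30 → 30 < 50
  Myriad: +60 → 60 ≥ 50
Round 2 — Myriad shuts down.
  Ember: +60 → 60 < 110
  Ionix: +10 → 10 < 80
  Lumen: +20 → 20 < 120
  Orbit: +90 → 90 ≥ 30
Round 3 — Orbit shuts down.
  Ionix: +35 → 45 < 80
  Kestrel: +35 → 35 < 60
  Lumen: +80 → 100 < 120
No further shutdowns.

yes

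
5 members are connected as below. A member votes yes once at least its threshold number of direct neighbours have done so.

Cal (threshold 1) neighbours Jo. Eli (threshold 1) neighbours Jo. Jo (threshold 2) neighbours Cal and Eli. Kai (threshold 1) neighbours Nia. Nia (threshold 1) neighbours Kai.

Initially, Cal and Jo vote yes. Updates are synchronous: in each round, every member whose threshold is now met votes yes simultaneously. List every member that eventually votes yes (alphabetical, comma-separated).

Cal, Eli, Jo

Round 1 — Cal, Jo vote yes (initial).
Round 2 — checking thresholds:
  Eli: 1 of 1 neighbours ≥ 1, votes yes.
Round 3 — no new yes votes; cascade stops.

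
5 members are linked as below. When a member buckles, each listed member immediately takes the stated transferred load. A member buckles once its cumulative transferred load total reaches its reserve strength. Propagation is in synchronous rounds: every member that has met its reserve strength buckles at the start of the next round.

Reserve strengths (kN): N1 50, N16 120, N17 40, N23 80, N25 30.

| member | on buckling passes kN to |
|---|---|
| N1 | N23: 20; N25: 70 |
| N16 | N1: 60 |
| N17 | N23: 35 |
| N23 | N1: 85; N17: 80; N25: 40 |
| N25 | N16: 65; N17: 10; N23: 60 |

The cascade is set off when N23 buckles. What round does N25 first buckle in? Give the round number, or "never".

2

Round 1 — N23 buckles (initial).
  N1: +85 → 85 ≥ 50
  N17: +80 → 80 ≥ 40
  N25: +40 → 40 ≥ 30
Round 2 — N1, N17, N25 buckle.
  N16: +65 → 65 < 120
No further bucklings.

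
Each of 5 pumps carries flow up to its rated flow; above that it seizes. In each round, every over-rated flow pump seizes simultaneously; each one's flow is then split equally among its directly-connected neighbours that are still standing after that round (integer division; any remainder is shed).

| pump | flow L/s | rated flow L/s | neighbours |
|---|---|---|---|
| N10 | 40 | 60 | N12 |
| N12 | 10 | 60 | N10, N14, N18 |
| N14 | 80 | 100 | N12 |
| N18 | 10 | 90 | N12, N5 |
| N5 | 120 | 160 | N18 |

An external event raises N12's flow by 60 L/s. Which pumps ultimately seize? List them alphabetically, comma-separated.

N10, N12, N14

Round 1 — N12 at 70 > 60. N12 seizes.
  N12 sheds 70 L/s to N10, N14, N18: 23 each (1 lost).
    N10: 40+23 = 63 > 60
    N14: 80+23 = 103 > 100
    N18: 10+23 = 33 ≤ 90
Round 2 — N10, N14 seize.
  N10 sheds 63 L/s: no online neighbours, lost.
  N14 sheds 103 L/s: no online neighbours, lost.
No further seizures.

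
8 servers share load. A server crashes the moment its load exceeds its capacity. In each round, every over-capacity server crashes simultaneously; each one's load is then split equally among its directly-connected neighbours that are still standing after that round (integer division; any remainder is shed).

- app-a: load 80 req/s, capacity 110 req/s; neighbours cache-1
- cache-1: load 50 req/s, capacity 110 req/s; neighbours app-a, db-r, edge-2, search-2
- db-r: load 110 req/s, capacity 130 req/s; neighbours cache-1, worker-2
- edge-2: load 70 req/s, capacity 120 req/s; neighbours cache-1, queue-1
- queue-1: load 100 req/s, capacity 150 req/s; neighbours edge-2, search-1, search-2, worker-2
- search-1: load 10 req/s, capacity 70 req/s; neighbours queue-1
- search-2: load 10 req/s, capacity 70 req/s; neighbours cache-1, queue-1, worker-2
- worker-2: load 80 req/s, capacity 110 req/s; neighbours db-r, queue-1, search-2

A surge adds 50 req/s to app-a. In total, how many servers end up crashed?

8

Round 1 — app-a at 130 > 110. app-a crashes.
  app-a sheds 130 req/s to cache-1: 130 each.
    cache-1: 50+130 = 180 > 110
Round 2 — cache-1 crashes.
  cache-1 sheds 180 req/s to db-r, edge-2, search-2: 60 each.
    db-r: 110+60 = 170 > 130
    edge-2: 70+60 = 130 > 120
    search-2: 10+60 = 70 ≤ 70
Round 3 — db-r, edge-2 crash.
  db-r sheds 170 req/s to worker-2: 170 each.
    worker-2: 80+170 = 250 > 110
  edge-2 sheds 130 req/s to queue-1: 130 each.
    queue-1: 100+130 = 230 > 150
Round 4 — queue-1, worker-2 crash.
  queue-1 sheds 230 req/s to search-1, search-2: 115 each.
    search-1: 10+115 = 125 > 70
    search-2: 70+115 = 185 > 70
  worker-2 sheds 250 req/s to search-2: 250 each.
    search-2: 185+250 = 435 > 70
Round 5 — search-1, search-2 crash.
  search-1 sheds 125 req/s: no online neighbours, lost.
  search-2 sheds 435 req/s: no online neighbours, lost.
No further crashes.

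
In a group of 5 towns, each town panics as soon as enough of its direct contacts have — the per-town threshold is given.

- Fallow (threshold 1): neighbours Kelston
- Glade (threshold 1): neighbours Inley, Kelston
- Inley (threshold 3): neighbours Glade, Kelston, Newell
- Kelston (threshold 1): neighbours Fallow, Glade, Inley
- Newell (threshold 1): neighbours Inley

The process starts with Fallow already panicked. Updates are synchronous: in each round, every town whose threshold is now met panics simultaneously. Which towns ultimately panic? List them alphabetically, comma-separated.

Round 1 — Fallow panics (initial).
Round 2 — checking thresholds:
  Kelston: 1 of 3 neighbours ≥ 1, panics.
Round 3 — checking thresholds:
  Glade: 1 of 2 neighbours ≥ 1, panics.
  Inley: 1 of 3 neighbours < 3, not yet.
Round 4 — no new panics; cascade stops.

Fallow, Glade, Kelston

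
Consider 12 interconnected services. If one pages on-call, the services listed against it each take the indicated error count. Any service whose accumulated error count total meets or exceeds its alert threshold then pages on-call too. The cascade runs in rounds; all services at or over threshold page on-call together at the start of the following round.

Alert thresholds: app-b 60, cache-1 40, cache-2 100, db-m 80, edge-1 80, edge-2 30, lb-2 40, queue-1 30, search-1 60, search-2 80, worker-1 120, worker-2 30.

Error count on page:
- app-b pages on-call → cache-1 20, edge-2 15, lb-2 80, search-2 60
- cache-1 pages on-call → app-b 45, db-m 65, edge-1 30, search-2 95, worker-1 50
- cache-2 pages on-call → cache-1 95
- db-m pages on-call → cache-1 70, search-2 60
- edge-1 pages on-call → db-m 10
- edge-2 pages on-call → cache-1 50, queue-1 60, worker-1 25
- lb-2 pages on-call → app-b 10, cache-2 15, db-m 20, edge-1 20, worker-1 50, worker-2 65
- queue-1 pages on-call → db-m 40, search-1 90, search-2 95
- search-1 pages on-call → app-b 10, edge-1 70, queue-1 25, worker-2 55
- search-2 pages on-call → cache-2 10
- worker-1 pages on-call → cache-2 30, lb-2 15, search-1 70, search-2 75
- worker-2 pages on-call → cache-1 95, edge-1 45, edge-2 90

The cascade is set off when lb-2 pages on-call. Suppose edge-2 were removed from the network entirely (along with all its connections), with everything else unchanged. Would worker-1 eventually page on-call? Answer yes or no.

no

With edge-2 removed:
Round 1 — lb-2 pages on-call (initial).
  app-b: +10 → 10 < 60
  cache-2: +15 → 15 < 100
  db-m: +20 → 20 < 80
  edge-1: +20 → 20 < 80
  worker-1: +50 → 50 < 120
  worker-2: +65 → 65 ≥ 30
Round 2 — worker-2 pages on-call.
  cache-1: +95 → 95 ≥ 40
  edge-1: +45 → 65 < 80
Round 3 — cache-1 pages on-call.
  app-b: +45 → 55 < 60
  db-m: +65 → 85 ≥ 80
  edge-1: +30 → 95 ≥ 80
  search-2: +95 → 95 ≥ 80
  worker-1: +50 → 100 < 120
Round 4 — db-m, edge-1, search-2 page on-call.
  cache-2: +10 → 25 < 100
No further pages.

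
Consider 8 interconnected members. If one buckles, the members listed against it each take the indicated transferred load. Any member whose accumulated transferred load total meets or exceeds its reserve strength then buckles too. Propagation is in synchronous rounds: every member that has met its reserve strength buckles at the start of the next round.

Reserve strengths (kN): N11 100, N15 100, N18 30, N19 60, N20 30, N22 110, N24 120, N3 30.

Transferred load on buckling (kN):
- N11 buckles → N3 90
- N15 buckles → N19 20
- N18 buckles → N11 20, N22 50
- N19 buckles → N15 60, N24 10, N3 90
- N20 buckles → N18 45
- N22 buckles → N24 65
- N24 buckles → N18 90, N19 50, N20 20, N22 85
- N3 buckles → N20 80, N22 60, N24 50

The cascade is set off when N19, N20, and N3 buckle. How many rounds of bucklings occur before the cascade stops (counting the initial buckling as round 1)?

Round 1 — N19, N20, N3 buckle (initial).
  N15: +60 → 60 < 100
  N18: +45 → 45 ≥ 30
  N22: +60 → 60 < 110
  N24: +10+50 → 60 < 120
Round 2 — N18 buckles.
  N11: +20 → 20 < 100
  N22: +50 → 110 ≥ 110
Round 3 — N22 buckles.
  N24: +65 → 125 ≥ 120
Round 4 — N24 buckles.
No further bucklings.

4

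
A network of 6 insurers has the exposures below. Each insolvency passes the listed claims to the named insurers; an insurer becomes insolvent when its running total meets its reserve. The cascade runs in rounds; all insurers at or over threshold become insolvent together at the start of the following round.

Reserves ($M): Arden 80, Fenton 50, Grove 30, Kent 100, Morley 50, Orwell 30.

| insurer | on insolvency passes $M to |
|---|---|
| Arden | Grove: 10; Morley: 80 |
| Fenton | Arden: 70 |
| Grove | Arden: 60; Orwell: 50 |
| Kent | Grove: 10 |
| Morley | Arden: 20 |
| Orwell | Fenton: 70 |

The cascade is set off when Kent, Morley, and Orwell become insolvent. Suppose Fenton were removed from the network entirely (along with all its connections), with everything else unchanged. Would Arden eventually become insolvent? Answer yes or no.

With Fenton removed:
Round 1 — Kent, Morley, Orwell become insolvent (initial).
  Arden: +20 → 20 < 80
  Grove: +10 → 10 < 30
No further insolvencies.

no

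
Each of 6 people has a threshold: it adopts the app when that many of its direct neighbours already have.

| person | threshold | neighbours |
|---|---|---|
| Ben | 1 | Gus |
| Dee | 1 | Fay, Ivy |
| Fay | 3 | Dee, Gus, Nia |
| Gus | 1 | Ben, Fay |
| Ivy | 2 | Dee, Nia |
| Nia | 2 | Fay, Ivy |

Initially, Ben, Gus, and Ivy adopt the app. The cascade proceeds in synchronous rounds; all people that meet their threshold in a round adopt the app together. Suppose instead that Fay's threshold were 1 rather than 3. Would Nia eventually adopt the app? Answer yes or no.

With Fay's threshold at 1:
Round 1 — Ben, Gus, Ivy adopt the app (initial).
Round 2 — checking thresholds:
  Dee: 1 of 2 neighbours ≥ 1, adopts the app.
  Fay: 1 of 3 neighbours ≥ 1, adopts the app.
  Nia: 1 of 2 neighbours < 2, below threshold.
Round 3 — checking thresholds:
  Nia: 2 of 2 neighbours ≥ 2, adopts the app.
Round 4 — no new adoptions; cascade stops.

yes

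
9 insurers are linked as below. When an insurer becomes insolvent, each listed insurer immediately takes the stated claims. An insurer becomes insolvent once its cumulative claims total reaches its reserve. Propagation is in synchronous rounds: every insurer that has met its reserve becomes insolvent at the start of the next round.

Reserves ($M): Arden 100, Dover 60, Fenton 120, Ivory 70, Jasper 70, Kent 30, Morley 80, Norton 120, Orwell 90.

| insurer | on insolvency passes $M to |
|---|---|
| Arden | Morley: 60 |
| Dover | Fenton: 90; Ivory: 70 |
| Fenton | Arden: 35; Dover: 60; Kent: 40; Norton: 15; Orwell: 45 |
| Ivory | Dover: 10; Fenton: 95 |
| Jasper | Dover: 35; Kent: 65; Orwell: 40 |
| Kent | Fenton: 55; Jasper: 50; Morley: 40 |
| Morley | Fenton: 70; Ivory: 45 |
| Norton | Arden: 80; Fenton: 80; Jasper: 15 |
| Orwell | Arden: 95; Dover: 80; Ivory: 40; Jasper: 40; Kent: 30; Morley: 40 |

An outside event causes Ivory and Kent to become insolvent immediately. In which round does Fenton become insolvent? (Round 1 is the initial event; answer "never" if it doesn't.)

Round 1 — Ivory, Kent become insolvent (initial).
  Dover: +10 → 10 < 60
  Fenton: +95+55 → 150 ≥ 120
  Jasper: +50 → 50 < 70
  Morley: +40 → 40 < 80
Round 2 — Fenton becomes insolvent.
  Arden: +35 → 35 < 100
  Dover: +60 → 70 ≥ 60
  Norton: +15 → 15 < 120
  Orwell: +45 → 45 < 90
Round 3 — Dover becomes insolvent.
No further insolvencies.

2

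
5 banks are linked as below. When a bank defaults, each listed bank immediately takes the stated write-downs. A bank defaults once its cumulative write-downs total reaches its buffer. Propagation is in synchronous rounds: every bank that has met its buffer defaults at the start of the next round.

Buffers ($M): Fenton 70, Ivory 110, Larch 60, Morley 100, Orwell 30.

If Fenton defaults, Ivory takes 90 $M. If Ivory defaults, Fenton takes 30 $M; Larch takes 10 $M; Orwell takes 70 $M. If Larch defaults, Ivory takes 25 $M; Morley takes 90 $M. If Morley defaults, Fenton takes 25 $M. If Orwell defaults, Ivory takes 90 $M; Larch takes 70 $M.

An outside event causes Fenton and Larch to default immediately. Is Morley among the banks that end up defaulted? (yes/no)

no

Round 1 — Fenton, Larch default (initial).
  Ivory: +90+25 → 115 ≥ 110
  Morley: +90 → 90 < 100
Round 2 — Ivory defaults.
  Orwell: +70 → 70 ≥ 30
Round 3 — Orwell defaults.
No further defaults.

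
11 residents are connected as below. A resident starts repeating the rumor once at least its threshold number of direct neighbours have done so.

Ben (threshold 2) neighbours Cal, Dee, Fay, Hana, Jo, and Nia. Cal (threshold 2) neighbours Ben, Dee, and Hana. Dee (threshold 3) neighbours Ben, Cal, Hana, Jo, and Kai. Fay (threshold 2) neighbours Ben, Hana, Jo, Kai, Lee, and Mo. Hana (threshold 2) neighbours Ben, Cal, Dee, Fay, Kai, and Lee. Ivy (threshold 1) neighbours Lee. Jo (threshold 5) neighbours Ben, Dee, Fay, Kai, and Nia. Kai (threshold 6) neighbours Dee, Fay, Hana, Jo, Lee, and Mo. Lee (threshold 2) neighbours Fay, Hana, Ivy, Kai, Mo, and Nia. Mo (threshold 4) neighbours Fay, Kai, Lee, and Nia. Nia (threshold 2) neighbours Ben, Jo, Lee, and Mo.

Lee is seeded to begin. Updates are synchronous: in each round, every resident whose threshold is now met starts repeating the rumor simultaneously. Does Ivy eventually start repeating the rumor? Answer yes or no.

yes

Round 1 — Lee starts repeating the rumor (initial).
Round 2 — checking thresholds:
  Fay: 1 of 6 neighbours < 2, below threshold.
  Hana: 1 of 6 neighbours < 2, below threshold.
  Ivy: 1 of 1 neighbours ≥ 1, starts repeating the rumor.
  Kai: 1 of 6 neighbours < 6, below threshold.
  Mo: 1 of 4 neighbours < 4, below threshold.
  Nia: 1 of 4 neighbours < 2, below threshold.
Round 3 — no new spreads; cascade stops.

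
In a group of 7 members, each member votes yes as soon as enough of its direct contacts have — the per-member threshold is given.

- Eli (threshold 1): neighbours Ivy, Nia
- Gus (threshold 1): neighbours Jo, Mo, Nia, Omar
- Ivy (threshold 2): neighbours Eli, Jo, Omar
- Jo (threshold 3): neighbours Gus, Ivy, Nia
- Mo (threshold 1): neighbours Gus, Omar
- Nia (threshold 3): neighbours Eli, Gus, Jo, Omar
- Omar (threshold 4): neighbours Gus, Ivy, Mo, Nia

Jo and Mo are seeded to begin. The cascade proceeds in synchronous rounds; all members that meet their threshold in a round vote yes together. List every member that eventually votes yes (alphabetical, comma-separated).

Gus, Jo, Mo

Round 1 — Jo, Mo vote yes (initial).
Round 2 — checking thresholds:
  Gus: 2 of 4 neighbours ≥ 1, votes yes.
  Ivy: 1 of 3 neighbours < 2, not yet.
  Nia: 1 of 4 neighbours < 3, not yet.
  Omar: 1 of 4 neighbours < 4, not yet.
Round 3 — no new yes votes; cascade stops.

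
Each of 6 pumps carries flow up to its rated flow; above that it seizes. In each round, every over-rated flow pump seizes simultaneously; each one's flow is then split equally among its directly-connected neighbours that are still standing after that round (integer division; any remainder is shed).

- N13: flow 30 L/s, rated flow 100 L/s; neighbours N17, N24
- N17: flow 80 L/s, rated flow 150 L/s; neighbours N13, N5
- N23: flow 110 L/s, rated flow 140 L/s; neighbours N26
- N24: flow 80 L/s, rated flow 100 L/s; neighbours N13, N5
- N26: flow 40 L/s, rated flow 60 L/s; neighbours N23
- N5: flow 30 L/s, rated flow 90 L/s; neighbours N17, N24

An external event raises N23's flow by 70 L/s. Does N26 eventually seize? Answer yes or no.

Round 1 — N23 at 180 > 140. N23 seizes.
  N23 sheds 180 L/s to N26: 180 each.
    N26: 40+180 = 220 > 60
Round 2 — N26 seizes.
  N26 sheds 220 L/s: no online neighbours, lost.
No further seizures.

yes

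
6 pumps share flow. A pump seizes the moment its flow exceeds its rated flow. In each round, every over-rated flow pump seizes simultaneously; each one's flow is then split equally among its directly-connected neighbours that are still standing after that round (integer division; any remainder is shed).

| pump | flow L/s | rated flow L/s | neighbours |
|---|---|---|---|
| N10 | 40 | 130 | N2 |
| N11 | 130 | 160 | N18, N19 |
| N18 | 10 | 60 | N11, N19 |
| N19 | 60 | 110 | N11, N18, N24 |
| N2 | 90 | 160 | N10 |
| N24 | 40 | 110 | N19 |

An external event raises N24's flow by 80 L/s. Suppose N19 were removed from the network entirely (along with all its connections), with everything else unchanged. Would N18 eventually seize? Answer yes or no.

no

With N19 removed:
Round 1 — N24 at 120 > 110. N24 seizes.
  N24 sheds 120 L/s: no online neighbours, lost.
No further seizures.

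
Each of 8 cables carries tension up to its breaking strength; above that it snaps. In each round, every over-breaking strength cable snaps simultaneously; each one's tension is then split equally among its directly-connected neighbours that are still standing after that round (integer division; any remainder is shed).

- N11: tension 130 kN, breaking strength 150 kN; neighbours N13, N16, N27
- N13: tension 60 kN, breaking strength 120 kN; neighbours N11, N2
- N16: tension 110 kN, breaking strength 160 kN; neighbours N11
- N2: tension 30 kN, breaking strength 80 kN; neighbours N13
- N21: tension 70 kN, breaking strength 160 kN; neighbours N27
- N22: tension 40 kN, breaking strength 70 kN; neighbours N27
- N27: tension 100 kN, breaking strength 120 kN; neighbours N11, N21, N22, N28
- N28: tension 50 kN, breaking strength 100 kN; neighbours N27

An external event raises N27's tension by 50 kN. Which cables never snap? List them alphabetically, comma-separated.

Round 1 — N27 at 150 > 120. N27 snaps.
  N27 sheds 150 kN to N11, N21, N22, N28: 37 each (2 lost).
    N11: 130+37 = 167 > 150
    N21: 70+37 = 107 ≤ 160
    N22: 40+37 = 77 > 70
    N28: 50+37 = 87 ≤ 100
Round 2 — N11, N22 snap.
  N11 sheds 167 kN to N13, N16: 83 each (1 lost).
    N13: 60+83 = 143 > 120
    N16: 110+83 = 193 > 160
  N22 sheds 77 kN: no online neighbours, lost.
Round 3 — N13, N16 snap.
  N13 sheds 143 kN to N2: 143 each.
    N2: 30+143 = 173 > 80
  N16 sheds 193 kN: no online neighbours, lost.
Round 4 — N2 snaps.
  N2 sheds 173 kN: no online neighbours, lost.
No further breaks.

N21, N28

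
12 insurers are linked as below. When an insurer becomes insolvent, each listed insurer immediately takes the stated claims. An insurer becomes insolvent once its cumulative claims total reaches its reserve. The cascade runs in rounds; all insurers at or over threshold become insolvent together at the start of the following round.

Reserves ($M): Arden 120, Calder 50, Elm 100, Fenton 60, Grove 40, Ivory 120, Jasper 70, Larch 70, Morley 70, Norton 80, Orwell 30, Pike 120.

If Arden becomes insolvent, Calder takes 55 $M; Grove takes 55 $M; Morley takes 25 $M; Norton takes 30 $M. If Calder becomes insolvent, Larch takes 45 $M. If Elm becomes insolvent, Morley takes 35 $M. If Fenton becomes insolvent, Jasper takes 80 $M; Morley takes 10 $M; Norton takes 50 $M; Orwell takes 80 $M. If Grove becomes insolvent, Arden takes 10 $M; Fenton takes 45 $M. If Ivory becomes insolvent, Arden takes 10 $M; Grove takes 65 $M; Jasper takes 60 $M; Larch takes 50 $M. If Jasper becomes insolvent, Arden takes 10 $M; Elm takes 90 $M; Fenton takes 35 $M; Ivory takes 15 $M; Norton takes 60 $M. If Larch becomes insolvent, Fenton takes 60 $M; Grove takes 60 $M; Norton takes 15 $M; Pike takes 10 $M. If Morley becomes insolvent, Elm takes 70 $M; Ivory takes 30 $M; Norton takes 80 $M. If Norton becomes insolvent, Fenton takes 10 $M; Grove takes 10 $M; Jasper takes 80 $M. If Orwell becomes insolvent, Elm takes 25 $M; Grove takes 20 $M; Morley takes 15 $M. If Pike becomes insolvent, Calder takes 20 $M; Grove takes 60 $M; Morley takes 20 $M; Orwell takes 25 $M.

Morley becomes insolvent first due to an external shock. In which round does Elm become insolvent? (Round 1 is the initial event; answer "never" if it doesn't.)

Round 1 — Morley becomes insolvent (initial).
  Elm: +70 → 70 < 100
  Ivory: +30 → 30 < 120
  Norton: +80 → 80 ≥ 80
Round 2 — Norton becomes insolvent.
  Fenton: +10 → 10 < 60
  Grove: +10 → 10 < 40
  Jasper: +80 → 80 ≥ 70
Round 3 — Jasper becomes insolvent.
  Arden: +10 → 10 < 120
  Elm: +90 → 160 ≥ 100
  Fenton: +35 → 45 < 60
  Ivory: +15 → 45 < 120
Round 4 — Elm becomes insolvent.
No further insolvencies.

4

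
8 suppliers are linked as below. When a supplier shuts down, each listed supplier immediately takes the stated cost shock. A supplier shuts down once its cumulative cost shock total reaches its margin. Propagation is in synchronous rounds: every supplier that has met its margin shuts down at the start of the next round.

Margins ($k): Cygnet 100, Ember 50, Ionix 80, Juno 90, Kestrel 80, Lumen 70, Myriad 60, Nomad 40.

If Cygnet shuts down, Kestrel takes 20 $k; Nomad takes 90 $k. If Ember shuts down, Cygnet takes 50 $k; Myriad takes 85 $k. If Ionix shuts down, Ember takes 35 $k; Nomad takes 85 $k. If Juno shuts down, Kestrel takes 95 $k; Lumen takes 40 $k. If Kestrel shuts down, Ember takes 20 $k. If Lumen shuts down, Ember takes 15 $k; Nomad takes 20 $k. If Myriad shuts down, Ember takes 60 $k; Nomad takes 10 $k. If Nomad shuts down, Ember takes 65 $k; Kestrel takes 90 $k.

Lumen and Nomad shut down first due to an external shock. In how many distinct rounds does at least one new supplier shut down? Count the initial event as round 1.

Round 1 — Lumen, Nomad shut down (initial).
  Ember: +15+65 → 80 ≥ 50
  Kestrel: +90 → 90 ≥ 80
Round 2 — Ember, Kestrel shut down.
  Cygnet: +50 → 50 < 100
  Myriad: +85 → 85 ≥ 60
Round 3 — Myriad shuts down.
No further shutdowns.

3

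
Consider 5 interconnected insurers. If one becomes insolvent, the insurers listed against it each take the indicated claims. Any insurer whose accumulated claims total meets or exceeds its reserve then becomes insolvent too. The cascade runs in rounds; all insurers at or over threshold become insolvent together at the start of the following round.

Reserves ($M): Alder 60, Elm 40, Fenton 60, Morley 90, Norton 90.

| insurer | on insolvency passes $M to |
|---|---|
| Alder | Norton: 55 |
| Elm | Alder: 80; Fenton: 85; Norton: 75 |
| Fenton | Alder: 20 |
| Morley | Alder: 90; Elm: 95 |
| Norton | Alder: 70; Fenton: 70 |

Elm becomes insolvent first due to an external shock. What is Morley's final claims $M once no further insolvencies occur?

Round 1 — Elm becomes insolvent (initial).
  Alder: +80 → 80 ≥ 60
  Fenton: +85 → 85 ≥ 60
  Norton: +75 → 75 < 90
Round 2 — Alder, Fenton become insolvent.
  Norton: +55 → 130 ≥ 90
Round 3 — Norton becomes insolvent.
No further insolvencies.

0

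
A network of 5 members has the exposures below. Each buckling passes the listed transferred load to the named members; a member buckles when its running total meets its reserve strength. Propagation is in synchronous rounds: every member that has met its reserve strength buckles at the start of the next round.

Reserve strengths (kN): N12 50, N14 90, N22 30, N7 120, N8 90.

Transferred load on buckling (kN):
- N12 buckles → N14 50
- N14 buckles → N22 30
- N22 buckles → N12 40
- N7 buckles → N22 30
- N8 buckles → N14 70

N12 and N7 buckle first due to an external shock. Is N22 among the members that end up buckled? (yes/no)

yes

Round 1 — N12, N7 buckle (initial).
  N14: +50 → 50 < 90
  N22: +30 → 30 ≥ 30
Round 2 — N22 buckles.
No further bucklings.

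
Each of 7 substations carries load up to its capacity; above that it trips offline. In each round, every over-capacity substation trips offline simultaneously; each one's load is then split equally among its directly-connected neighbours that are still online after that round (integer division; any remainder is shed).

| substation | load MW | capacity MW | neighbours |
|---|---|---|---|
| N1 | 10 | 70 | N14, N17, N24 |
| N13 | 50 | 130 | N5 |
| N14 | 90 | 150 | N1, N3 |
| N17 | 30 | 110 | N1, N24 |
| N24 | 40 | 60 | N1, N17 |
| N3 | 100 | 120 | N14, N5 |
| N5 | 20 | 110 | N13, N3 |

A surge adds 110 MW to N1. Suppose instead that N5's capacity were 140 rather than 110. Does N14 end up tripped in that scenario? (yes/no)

no

With N5's capacity at 140:
Round 1 — N1 at 120 > 70. N1 trips offline.
  N1 sheds 120 MW to N14, N17, N24: 40 each.
    N14: 90+40 = 130 ≤ 150
    N17: 30+40 = 70 ≤ 110
    N24: 40+40 = 80 > 60
Round 2 — N24 trips offline.
  N24 sheds 80 MW to N17: 80 each.
    N17: 70+80 = 150 > 110
Round 3 — N17 trips offline.
  N17 sheds 150 MW: no online neighbours, lost.
No further trips.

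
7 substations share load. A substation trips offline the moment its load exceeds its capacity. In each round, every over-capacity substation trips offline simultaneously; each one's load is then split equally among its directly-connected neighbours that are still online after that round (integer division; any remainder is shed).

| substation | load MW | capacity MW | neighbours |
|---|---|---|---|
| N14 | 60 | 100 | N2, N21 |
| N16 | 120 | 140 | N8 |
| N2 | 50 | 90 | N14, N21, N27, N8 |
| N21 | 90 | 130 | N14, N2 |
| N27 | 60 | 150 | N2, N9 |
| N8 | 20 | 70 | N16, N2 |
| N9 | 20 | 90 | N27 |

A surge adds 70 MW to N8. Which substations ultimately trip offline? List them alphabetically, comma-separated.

Round 1 — N8 at 90 > 70. N8 trips offline.
  N8 sheds 90 MW to N16, N2: 45 each.
    N16: 120+45 = 165 > 140
    N2: 50+45 = 95 > 90
Round 2 — N16, N2 trip offline.
  N16 sheds 165 MW: no online neighbours, lost.
  N2 sheds 95 MW to N14, N21, N27: 31 each (2 lost).
    N14: 60+31 = 91 ≤ 100
    N21: 90+31 = 121 ≤ 130
    N27: 60+31 = 91 ≤ 150
No further trips.

N16, N2, N8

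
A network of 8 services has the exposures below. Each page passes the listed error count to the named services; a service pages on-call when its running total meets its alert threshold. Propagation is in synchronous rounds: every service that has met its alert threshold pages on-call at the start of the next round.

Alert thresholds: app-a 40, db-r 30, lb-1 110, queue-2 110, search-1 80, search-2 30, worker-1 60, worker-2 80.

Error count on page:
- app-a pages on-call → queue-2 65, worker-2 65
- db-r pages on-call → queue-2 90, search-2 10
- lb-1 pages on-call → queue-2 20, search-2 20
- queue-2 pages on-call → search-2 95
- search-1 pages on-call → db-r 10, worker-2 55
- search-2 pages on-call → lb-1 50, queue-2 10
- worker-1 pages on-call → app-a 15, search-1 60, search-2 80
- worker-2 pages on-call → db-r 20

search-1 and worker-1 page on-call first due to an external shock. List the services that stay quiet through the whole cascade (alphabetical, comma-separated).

Round 1 — search-1, worker-1 page on-call (initial).
  app-a: +15 → 15 < 40
  db-r: +10 → 10 < 30
  search-2: +80 → 80 ≥ 30
  worker-2: +55 → 55 < 80
Round 2 — search-2 pages on-call.
  lb-1: +50 → 50 < 110
  queue-2: +10 → 10 < 110
No further pages.

app-a, db-r, lb-1, queue-2, worker-2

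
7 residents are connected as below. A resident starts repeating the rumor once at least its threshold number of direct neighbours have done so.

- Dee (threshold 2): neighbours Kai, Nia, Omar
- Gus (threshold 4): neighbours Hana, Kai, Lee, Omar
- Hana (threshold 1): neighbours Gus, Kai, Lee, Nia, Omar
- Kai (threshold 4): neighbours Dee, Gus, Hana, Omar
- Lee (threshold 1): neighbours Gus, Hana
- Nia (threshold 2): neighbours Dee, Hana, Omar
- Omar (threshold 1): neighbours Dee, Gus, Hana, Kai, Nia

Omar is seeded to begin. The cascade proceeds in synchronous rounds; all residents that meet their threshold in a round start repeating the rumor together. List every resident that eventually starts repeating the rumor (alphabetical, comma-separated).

Dee, Hana, Lee, Nia, Omar

Round 1 — Omar starts repeating the rumor (initial).
Round 2 — checking thresholds:
  Dee: 1 of 3 neighbours < 2, not yet.
  Gus: 1 of 4 neighbours < 4, not yet.
  Hana: 1 of 5 neighbours ≥ 1, starts repeating the rumor.
  Kai: 1 of 4 neighbours < 4, not yet.
  Nia: 1 of 3 neighbours < 2, not yet.
Round 3 — checking thresholds:
  Dee: 1 of 3 neighbours < 2, not yet.
  Gus: 2 of 4 neighbours < 4, not yet.
  Kai: 2 of 4 neighbours < 4, not yet.
  Lee: 1 of 2 neighbours ≥ 1, starts repeating the rumor.
  Nia: 2 of 3 neighbours ≥ 2, starts repeating the rumor.
Round 4 — checking thresholds:
  Dee: 2 of 3 neighbours ≥ 2, starts repeating the rumor.
  Gus: 3 of 4 neighbours < 4, not yet.
  Kai: 2 of 4 neighbours < 4, not yet.
Round 5 — no new spreads; cascade stops.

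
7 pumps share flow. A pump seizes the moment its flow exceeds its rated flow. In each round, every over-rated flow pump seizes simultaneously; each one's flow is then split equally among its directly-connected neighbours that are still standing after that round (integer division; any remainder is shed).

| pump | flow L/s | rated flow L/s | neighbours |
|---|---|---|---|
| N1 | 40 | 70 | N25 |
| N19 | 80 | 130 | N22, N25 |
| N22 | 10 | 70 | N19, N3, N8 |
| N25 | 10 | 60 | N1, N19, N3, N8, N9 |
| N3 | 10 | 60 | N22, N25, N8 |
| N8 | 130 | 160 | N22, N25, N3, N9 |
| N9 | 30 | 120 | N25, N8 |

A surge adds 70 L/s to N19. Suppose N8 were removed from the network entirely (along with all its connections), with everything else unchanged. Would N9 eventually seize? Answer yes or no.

With N8 removed:
Round 1 — N19 at 150 > 130. N19 seizes.
  N19 sheds 150 L/s to N22, N25: 75 each.
    N22: 10+75 = 85 > 70
    N25: 10+75 = 85 > 60
Round 2 — N22, N25 seize.
  N22 sheds 85 L/s to N3: 85 each.
    N3: 10+85 = 95 > 60
  N25 sheds 85 L/s to N1, N3, N9: 28 each (1 lost).
    N1: 40+28 = 68 ≤ 70
    N3: 95+28 = 123 > 60
    N9: 30+28 = 58 ≤ 120
Round 3 — N3 seizes.
  N3 sheds 123 L/s: no online neighbours, lost.
No further seizures.

no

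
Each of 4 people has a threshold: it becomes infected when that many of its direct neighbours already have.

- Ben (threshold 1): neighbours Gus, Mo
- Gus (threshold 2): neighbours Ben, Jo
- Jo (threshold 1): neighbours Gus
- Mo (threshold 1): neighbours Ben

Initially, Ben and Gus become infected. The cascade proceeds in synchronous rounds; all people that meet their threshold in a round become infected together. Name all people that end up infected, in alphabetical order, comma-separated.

Ben, Gus, Jo, Mo

Round 1 — Ben, Gus become infected (initial).
Round 2 — checking thresholds:
  Jo: 1 of 1 neighbours ≥ 1, becomes infected.
  Mo: 1 of 1 neighbours ≥ 1, becomes infected.
Round 3 — no new infections; cascade stops.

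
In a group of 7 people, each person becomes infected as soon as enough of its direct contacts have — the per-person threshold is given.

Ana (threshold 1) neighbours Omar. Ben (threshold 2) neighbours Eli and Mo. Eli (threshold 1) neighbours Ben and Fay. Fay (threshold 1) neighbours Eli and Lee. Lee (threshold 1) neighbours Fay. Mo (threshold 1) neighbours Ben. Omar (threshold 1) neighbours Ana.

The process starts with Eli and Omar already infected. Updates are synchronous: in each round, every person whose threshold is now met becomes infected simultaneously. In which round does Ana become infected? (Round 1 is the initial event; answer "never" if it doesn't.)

Round 1 — Eli, Omar become infected (initial).
Round 2 — checking thresholds:
  Ana: 1 of 1 neighbours ≥ 1, becomes infected.
  Ben: 1 of 2 neighbours < 2, holds.
  Fay: 1 of 2 neighbours ≥ 1, becomes infected.
Round 3 — checking thresholds:
  Ben: 1 of 2 neighbours < 2, holds.
  Lee: 1 of 1 neighbours ≥ 1, becomes infected.
Round 4 — no new infections; cascade stops.

2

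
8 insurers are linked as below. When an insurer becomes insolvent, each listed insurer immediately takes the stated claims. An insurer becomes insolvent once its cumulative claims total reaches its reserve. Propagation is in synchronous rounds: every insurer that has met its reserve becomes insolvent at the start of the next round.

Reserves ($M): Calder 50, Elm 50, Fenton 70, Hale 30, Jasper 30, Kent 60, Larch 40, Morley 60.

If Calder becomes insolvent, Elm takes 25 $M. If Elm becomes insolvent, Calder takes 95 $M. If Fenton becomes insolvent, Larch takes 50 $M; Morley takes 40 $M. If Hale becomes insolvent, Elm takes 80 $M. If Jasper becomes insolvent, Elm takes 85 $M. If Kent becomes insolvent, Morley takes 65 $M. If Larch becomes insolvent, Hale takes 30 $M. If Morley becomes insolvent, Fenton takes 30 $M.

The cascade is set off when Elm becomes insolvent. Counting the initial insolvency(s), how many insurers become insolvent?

Round 1 — Elm becomes insolvent (initial).
  Calder: +95 → 95 ≥ 50
Round 2 — Calder becomes insolvent.
No further insolvencies.

2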